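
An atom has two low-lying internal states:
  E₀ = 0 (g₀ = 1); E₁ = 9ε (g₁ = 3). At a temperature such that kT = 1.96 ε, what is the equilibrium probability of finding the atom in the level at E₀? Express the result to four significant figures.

Eᵢ/kT = 0, 4.59184.
Z = Σ gᵢe^(−Eᵢ/kT) = 1·e^(−0) + 3·e^(−4.59184) = 1.00000 + 0.0304026 = 1.03040.
P₀ = g₀ e^(−E₀/kT) / Z = 1.00000/1.03040 = 0.9705.

0.9705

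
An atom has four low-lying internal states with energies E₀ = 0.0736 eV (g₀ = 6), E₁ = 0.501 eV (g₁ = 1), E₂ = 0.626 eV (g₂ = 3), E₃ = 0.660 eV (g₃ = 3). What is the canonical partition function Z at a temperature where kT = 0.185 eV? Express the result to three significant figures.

Eᵢ/kT = 0.39784, 2.7081, 3.3838, 3.5676.
Z = Σ gᵢe^(−Eᵢ/kT) = 6·e^(−0.39784) + 1·e^(−2.7081) + 3·e^(−3.3838) + 3·e^(−3.5676) = 4.0306 + 0.066663 + 0.10175 + 0.084671 = 4.2837.

Z = 4.28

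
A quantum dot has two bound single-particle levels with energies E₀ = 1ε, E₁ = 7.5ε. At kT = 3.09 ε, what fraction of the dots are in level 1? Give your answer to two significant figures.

0.11

Eᵢ/kT = 0.3236, 2.427.
Z = Σ e^(−Eᵢ/kT) = e^(−0.3236) + e^(−2.427) = 0.7235 + 0.08830 = 0.8118.
P₁ = e^(−E₁/kT) / Z = 0.08830/0.8118 = 0.11.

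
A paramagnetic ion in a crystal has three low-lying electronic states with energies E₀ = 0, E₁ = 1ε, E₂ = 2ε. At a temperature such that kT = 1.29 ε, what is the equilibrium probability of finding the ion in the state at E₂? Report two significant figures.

Eᵢ/kT = 0, 0.7752, 1.550.
Z = Σ e^(−Eᵢ/kT) = e^(−0) + e^(−0.7752) + e^(−1.550) = 1.000 + 0.4606 + 0.2122 = 1.673.
P₂ = e^(−E₂/kT) / Z = 0.2122/1.673 = 0.13.

0.13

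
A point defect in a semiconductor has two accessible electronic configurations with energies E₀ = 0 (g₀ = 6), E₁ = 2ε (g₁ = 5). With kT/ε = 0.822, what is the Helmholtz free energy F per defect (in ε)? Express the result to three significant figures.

Eᵢ/kT = 0, 2.4331.
Z = Σ gᵢe^(−Eᵢ/kT) = 6·e^(−0) + 5·e^(−2.4331) = 6.0000 + 0.43882 = 6.4388.
F = −kT ln Z = −0.822 × ln(6.4388) = −0.822 × 1.8623 = -1.53 ε.

-1.53 ε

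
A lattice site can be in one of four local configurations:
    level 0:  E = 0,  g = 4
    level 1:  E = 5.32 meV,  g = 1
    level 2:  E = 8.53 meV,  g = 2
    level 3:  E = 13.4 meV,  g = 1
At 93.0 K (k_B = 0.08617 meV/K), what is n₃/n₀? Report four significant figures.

k_BT = 0.08617 × 93.0 K = 8.01381 meV.
n₃/n₀ = (g₃/g₀) exp[−(E₃−E₀)/kT] = (1/4) × exp(−(13.4 meV)/(8.01381 meV)) = (1/4) × exp(-1.67211) = 0.04696.

0.04696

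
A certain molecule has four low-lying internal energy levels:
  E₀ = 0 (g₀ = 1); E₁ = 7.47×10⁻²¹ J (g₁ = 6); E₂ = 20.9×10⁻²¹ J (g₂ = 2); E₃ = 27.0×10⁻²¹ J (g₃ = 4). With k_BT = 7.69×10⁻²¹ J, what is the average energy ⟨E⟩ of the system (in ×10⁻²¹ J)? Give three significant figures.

6.52 ×10⁻²¹ J

Eᵢ/kT = 0, 0.97139, 2.7178, 3.5111.
Z = Σ gᵢe^(−Eᵢ/kT) = 1·e^(−0) + 6·e^(−0.97139) + 2·e^(−2.7178) + 4·e^(−3.5111) = 1.0000 + 2.2713 + 0.13204 + 0.11946 = 3.5228.
⟨E⟩ = Σ Eᵢ gᵢe^(−Eᵢ/kT) / Z = (0·1.0000 + 7.47·2.2713 + 20.9·0.13204 + 27.0·0.11946) / 3.5228 = 6.52 ×10⁻²¹ J.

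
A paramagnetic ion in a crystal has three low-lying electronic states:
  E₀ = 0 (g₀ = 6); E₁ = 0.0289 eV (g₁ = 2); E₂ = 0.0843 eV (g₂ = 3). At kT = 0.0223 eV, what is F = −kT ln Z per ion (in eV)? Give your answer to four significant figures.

-0.04213 eV

Eᵢ/kT = 0, 1.29596, 3.78027.
Z = Σ gᵢe^(−Eᵢ/kT) = 6·e^(−0) + 2·e^(−1.29596) + 3·e^(−3.78027) = 6.00000 + 0.547270 + 0.0684496 = 6.61572.
F = −kT ln Z = −0.0223 × ln(6.61572) = −0.0223 × 1.88945 = -0.04213 eV.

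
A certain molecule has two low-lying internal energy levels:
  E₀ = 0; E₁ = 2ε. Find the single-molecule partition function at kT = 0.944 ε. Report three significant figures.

Z = 1.12

Eᵢ/kT = 0, 2.1186.
Z = Σ e^(−Eᵢ/kT) = e^(−0) + e^(−2.1186) = 1.0000 + 0.12020 = 1.1202.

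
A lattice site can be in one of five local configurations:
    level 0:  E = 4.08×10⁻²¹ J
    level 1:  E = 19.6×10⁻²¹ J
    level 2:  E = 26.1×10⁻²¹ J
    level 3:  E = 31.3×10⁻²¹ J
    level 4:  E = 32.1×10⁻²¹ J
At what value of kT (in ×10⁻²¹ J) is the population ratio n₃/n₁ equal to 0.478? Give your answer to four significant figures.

15.85 ×10⁻²¹ J

n₃/n₁ = exp[−(E₃−E₁)/kT] = 0.478.
⇒ (E₃−E₁)/kT = ln(1/0.478) = ln(2.09205) = 0.738144.
kT = 11.7 ×10⁻²¹ J / 0.738144 = 15.85 ×10⁻²¹ J.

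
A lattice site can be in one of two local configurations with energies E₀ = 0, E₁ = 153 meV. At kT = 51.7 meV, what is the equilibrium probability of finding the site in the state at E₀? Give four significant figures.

0.9507

Eᵢ/kT = 0, 2.95938.
Z = Σ e^(−Eᵢ/kT) = e^(−0) + e^(−2.95938) = 1.00000 + 0.0518511 = 1.05185.
P₀ = e^(−E₀/kT) / Z = 1.00000/1.05185 = 0.9507.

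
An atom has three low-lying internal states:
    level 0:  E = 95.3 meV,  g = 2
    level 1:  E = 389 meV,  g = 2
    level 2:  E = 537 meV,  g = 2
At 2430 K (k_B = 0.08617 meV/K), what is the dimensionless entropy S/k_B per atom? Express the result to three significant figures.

k_BT = 0.08617 × 2430 K = 209.39 meV.
Eᵢ/kT = 0.45513, 1.8578, 2.5646.
Z = Σ gᵢe^(−Eᵢ/kT) = 2·e^(−0.45513) + 2·e^(−1.8578) + 2·e^(−2.5646) = 1.2687 + 0.31203 + 0.15390 = 1.7346.
⟨E⟩ = Σ EᵢPᵢ = 187.32 meV.
S/k_B = ln Z + ⟨E⟩/kT = ln(1.7346) + 187.32/209.39 = 0.55078 + 0.89460 = 1.45.

1.45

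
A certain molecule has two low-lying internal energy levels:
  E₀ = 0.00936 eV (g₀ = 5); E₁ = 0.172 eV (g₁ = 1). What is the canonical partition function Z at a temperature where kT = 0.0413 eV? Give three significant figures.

Eᵢ/kT = 0.22663, 4.1646.
Z = Σ gᵢe^(−Eᵢ/kT) = 5·e^(−0.22663) + 1·e^(−4.1646) = 3.9861 + 0.015536 = 4.0016.

Z = 4.00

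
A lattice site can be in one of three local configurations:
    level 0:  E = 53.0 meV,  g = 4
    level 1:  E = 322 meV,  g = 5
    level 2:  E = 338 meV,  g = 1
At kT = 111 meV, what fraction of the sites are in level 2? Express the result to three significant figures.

0.0170

Eᵢ/kT = 0.47748, 2.9009, 3.0450.
Z = Σ gᵢe^(−Eᵢ/kT) = 4·e^(−0.47748) + 5·e^(−2.9009) + 1·e^(−3.0450) = 2.4814 + 0.27487 + 0.047596 = 2.8039.
P₂ = g₂ e^(−E₂/kT) / Z = 0.047596/2.8039 = 0.0170.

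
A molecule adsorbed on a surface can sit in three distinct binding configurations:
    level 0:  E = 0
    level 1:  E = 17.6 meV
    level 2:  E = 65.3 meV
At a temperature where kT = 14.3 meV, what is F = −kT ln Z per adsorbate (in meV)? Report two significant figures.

Eᵢ/kT = 0, 1.231, 4.566.
Z = Σ e^(−Eᵢ/kT) = e^(−0) + e^(−1.231) + e^(−4.566) = 1.000 + 0.2920 + 0.01040 = 1.302.
F = −kT ln Z = −14.3 × ln(1.302) = −14.3 × 0.2639 = -3.8 meV.

-3.8 meV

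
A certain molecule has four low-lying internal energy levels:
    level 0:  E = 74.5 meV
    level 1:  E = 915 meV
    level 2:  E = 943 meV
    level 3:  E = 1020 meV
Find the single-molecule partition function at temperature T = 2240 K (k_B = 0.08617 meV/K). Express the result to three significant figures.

Z = 0.701

k_BT = 0.08617 × 2240 K = 193.02 meV.
Eᵢ/kT = 0.38597, 4.7404, 4.8855, 5.2844.
Z = Σ e^(−Eᵢ/kT) = e^(−0.38597) + e^(−4.7404) + e^(−4.8855) + e^(−5.2844) = 0.67979 + 0.0087352 + 0.0075553 + 0.0050701 = 0.70115.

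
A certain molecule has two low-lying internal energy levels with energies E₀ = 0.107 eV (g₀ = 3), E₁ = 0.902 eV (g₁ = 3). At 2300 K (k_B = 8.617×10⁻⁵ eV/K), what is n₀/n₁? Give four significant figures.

55.22

k_BT = 8.617×10⁻⁵ × 2300 K = 0.198191 eV.
n₀/n₁ = (g₀/g₁) exp[−(E₀−E₁)/kT] = (3/3) × exp(−(-0.795 eV)/(0.198191 eV)) = (3/3) × exp(4.01128) = 55.22.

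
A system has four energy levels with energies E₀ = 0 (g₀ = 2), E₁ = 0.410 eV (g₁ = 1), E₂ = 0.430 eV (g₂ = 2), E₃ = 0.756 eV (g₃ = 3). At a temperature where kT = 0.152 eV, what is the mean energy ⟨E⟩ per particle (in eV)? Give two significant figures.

Eᵢ/kT = 0, 2.697, 2.829, 4.974.
Z = Σ gᵢe^(−Eᵢ/kT) = 2·e^(−0) + 1·e^(−2.697) + 2·e^(−2.829) + 3·e^(−4.974) = 2.000 + 0.06741 + 0.1181 + 0.02075 = 2.206.
⟨E⟩ = Σ Eᵢ gᵢe^(−Eᵢ/kT) / Z = (0·2.000 + 0.410·0.06741 + 0.430·0.1181 + 0.756·0.02075) / 2.206 = 0.043 eV.

0.043 eV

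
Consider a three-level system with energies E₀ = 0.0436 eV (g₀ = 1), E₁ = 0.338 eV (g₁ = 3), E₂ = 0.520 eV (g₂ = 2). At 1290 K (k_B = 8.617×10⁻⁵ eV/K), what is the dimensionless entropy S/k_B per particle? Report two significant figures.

0.76

k_BT = 8.617×10⁻⁵ × 1290 K = 0.1112 eV.
Eᵢ/kT = 0.3921, 3.040, 4.676.
Z = Σ gᵢe^(−Eᵢ/kT) = 1·e^(−0.3921) + 3·e^(−3.040) + 2·e^(−4.676) = 0.6756 + 0.1435 + 0.01863 = 0.8377.
⟨E⟩ = Σ EᵢPᵢ = 0.1046 eV.
S/k_B = ln Z + ⟨E⟩/kT = ln(0.8377) + 0.1046/0.1112 = -0.1771 + 0.9406 = 0.76.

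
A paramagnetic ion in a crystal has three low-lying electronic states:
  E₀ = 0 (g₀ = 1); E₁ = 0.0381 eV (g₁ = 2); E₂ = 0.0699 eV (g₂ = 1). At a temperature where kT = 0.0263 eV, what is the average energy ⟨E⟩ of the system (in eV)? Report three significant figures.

0.0148 eV

Eᵢ/kT = 0, 1.4487, 2.6578.
Z = Σ gᵢe^(−Eᵢ/kT) = 1·e^(−0) + 2·e^(−1.4487) + 1·e^(−2.6578) = 1.0000 + 0.46975 + 0.070102 = 1.5399.
⟨E⟩ = Σ Eᵢ gᵢe^(−Eᵢ/kT) / Z = (0·1.0000 + 0.0381·0.46975 + 0.0699·0.070102) / 1.5399 = 0.0148 eV.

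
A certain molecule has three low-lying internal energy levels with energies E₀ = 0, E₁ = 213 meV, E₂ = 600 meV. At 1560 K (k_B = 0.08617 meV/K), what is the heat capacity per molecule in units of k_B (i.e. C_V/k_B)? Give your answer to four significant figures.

0.5162

k_BT = 0.08617 × 1560 K = 134.425 meV.
Eᵢ/kT = 0, 1.58453, 4.46346.
Z = Σ e^(−Eᵢ/kT) = e^(−0) + e^(−1.58453) + e^(−4.46346) = 1.00000 + 0.205044 + 0.0115224 = 1.21657.
⟨E⟩ = 41.5823 meV, ⟨E²⟩ = 11056.3 meV².
C_V/k_B = (⟨E²⟩ − ⟨E⟩²)/(kT)² = (11056.3 − 1729.09)/18070.1 = 0.5162.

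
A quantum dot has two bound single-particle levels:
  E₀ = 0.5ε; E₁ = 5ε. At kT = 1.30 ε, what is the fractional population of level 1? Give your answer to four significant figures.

Eᵢ/kT = 0.384615, 3.84615.
Z = Σ e^(−Eᵢ/kT) = e^(−0.384615) + e^(−3.84615) = 0.680713 + 0.0213618 = 0.702075.
P₁ = e^(−E₁/kT) / Z = 0.0213618/0.702075 = 0.03043.

0.03043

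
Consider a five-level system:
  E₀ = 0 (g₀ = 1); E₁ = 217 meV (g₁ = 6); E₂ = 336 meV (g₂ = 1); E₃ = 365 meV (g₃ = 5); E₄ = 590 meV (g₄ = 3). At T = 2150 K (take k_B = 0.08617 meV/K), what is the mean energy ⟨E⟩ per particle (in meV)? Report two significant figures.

200 meV

k_BT = 0.08617 × 2150 K = 185.3 meV.
Eᵢ/kT = 0, 1.171, 1.813, 1.970, 3.184.
Z = Σ gᵢe^(−Eᵢ/kT) = 1·e^(−0) + 6·e^(−1.171) + 1·e^(−1.813) + 5·e^(−1.970) + 3·e^(−3.184) = 1.000 + 1.860 + 0.1632 + 0.6973 + 0.1243 = 3.845.
⟨E⟩ = Σ Eᵢ gᵢe^(−Eᵢ/kT) / Z = (0·1.000 + 217·1.860 + 336·0.1632 + 365·0.6973 + 590·0.1243) / 3.845 = 200 meV.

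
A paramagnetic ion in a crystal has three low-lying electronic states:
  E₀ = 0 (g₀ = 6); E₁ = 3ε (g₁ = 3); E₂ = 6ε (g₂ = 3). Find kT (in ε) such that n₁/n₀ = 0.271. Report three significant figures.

4.90 ε

n₁/n₀ = (g₁/g₀) exp[−(E₁−E₀)/kT] = 0.271.
⇒ (E₁−E₀)/kT = ln((3/6)/0.271) = ln(1.8450) = 0.61248.
kT = 3ε / 0.61248 = 4.90 ε.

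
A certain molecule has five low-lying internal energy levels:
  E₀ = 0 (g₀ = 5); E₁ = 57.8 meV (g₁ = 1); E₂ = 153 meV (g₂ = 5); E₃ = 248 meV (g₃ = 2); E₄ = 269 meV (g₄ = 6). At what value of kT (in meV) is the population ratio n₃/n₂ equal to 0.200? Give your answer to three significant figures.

n₃/n₂ = (g₃/g₂) exp[−(E₃−E₂)/kT] = 0.200.
⇒ (E₃−E₂)/kT = ln((2/5)/0.200) = ln(2.0000) = 0.69315.
kT = 95 meV / 0.69315 = 137 meV.

137 meV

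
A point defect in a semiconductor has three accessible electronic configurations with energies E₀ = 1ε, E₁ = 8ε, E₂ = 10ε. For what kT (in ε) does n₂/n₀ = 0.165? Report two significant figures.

n₂/n₀ = exp[−(E₂−E₀)/kT] = 0.165.
⇒ (E₂−E₀)/kT = ln(1/0.165) = ln(6.061) = 1.802.
kT = 9ε / 1.802 = 5.0 ε.

5.0 ε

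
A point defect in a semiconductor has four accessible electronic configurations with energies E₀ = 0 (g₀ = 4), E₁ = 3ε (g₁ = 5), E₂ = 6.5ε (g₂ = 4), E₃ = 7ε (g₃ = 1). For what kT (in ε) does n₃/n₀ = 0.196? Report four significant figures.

n₃/n₀ = (g₃/g₀) exp[−(E₃−E₀)/kT] = 0.196.
⇒ (E₃−E₀)/kT = ln((1/4)/0.196) = ln(1.27551) = 0.243346.
kT = 7ε / 0.243346 = 28.77 ε.

28.77 ε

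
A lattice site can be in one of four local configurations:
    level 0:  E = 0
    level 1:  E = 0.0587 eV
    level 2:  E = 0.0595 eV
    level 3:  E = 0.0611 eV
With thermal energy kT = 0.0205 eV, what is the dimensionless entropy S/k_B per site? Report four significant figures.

0.5585

Eᵢ/kT = 0, 2.86341, 2.90244, 2.98049.
Z = Σ e^(−Eᵢ/kT) = e^(−0) + e^(−2.86341) + e^(−2.90244) + e^(−2.98049) = 1.00000 + 0.0570738 + 0.0548891 + 0.0507680 = 1.16273.
⟨E⟩ = Σ EᵢPᵢ = 0.00835797 eV.
S/k_B = ln Z + ⟨E⟩/kT = ln(1.16273) + 0.00835797/0.0205 = 0.150771 + 0.407706 = 0.5585.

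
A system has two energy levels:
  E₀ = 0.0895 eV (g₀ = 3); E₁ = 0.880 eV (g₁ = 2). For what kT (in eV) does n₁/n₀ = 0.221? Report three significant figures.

n₁/n₀ = (g₁/g₀) exp[−(E₁−E₀)/kT] = 0.221.
⇒ (E₁−E₀)/kT = ln((2/3)/0.221) = ln(3.0166) = 1.1041.
kT = 0.7905 eV / 1.1041 = 0.716 eV.

0.716 eV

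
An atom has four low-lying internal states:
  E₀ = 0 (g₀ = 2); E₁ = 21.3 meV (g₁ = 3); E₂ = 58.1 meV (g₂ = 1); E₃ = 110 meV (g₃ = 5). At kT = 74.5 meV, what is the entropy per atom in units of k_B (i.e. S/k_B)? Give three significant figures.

Eᵢ/kT = 0, 0.28591, 0.77987, 1.4765.
Z = Σ gᵢe^(−Eᵢ/kT) = 2·e^(−0) + 3·e^(−0.28591) + 1·e^(−0.77987) + 5·e^(−1.4765) = 2.0000 + 2.2540 + 0.45847 + 1.1422 = 5.8547.
⟨E⟩ = Σ EᵢPᵢ = 34.210 meV.
S/k_B = ln Z + ⟨E⟩/kT = ln(5.8547) + 34.210/74.5 = 1.7672 + 0.45919 = 2.23.

2.23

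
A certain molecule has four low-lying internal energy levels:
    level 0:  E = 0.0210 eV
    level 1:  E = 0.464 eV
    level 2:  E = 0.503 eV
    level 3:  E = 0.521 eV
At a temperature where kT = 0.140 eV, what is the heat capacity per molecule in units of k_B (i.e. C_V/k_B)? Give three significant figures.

0.955

Eᵢ/kT = 0.15000, 3.3143, 3.5929, 3.7214.
Z = Σ e^(−Eᵢ/kT) = e^(−0.15000) + e^(−3.3143) + e^(−3.5929) + e^(−3.7214) = 0.86071 + 0.036359 + 0.027518 + 0.024200 = 0.94879.
⟨E⟩ = 0.064709 eV, ⟨E²⟩ = 0.022912 eV².
C_V/k_B = (⟨E²⟩ − ⟨E⟩²)/(kT)² = (0.022912 − 0.0041873)/0.019600 = 0.955.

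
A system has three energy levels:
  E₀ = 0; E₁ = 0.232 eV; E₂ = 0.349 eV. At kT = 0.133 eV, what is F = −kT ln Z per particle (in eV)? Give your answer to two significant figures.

-0.029 eV

Eᵢ/kT = 0, 1.744, 2.624.
Z = Σ e^(−Eᵢ/kT) = e^(−0) + e^(−1.744) + e^(−2.624) = 1.000 + 0.1748 + 0.07251 = 1.247.
F = −kT ln Z = −0.133 × ln(1.247) = −0.133 × 0.2207 = -0.029 eV.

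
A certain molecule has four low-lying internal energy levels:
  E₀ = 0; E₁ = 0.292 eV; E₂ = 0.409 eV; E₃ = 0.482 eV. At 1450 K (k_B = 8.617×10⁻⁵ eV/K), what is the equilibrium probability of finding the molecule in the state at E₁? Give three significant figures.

0.0836

k_BT = 8.617×10⁻⁵ × 1450 K = 0.12495 eV.
Eᵢ/kT = 0, 2.3369, 3.2733, 3.8575.
Z = Σ e^(−Eᵢ/kT) = e^(−0) + e^(−2.3369) + e^(−3.2733) + e^(−3.8575) = 1.0000 + 0.096627 + 0.037881 + 0.021121 = 1.1556.
P₁ = e^(−E₁/kT) / Z = 0.096627/1.1556 = 0.0836.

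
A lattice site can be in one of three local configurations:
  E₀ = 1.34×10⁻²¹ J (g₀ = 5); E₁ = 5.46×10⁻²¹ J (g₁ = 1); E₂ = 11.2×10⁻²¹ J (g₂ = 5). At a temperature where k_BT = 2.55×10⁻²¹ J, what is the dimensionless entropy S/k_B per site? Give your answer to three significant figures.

Eᵢ/kT = 0.52549, 2.1412, 4.3922.
Z = Σ gᵢe^(−Eᵢ/kT) = 5·e^(−0.52549) + 1·e^(−2.1412) + 5·e^(−4.3922) = 2.9563 + 0.11751 + 0.061867 = 3.1357.
⟨E⟩ = Σ EᵢPᵢ = 1.6889 ×10⁻²¹ J.
S/k_B = ln Z + ⟨E⟩/kT = ln(3.1357) + 1.6889/2.55 = 1.1429 + 0.66231 = 1.81.

1.81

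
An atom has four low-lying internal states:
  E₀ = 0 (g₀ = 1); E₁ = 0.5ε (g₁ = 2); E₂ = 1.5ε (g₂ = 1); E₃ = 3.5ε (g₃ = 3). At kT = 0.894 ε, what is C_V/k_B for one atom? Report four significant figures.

Eᵢ/kT = 0, 0.559284, 1.67785, 3.91499.
Z = Σ gᵢe^(−Eᵢ/kT) = 1·e^(−0) + 2·e^(−0.559284) + 1·e^(−1.67785) + 3·e^(−3.91499) = 1.00000 + 1.14324 + 0.186775 + 0.0598222 = 2.38984.
⟨E⟩ = 0.444030 ε, ⟨E²⟩ = 0.602080 ε².
C_V/k_B = (⟨E²⟩ − ⟨E⟩²)/(kT)² = (0.602080 − 0.197163)/0.799236 = 0.5066.

0.5066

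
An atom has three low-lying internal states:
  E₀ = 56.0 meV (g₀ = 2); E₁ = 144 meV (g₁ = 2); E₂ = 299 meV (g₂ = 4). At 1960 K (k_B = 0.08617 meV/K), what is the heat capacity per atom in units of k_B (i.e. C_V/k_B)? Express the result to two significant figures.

0.32

k_BT = 0.08617 × 1960 K = 168.9 meV.
Eᵢ/kT = 0.3316, 0.8526, 1.770.
Z = Σ gᵢe^(−Eᵢ/kT) = 2·e^(−0.3316) + 2·e^(−0.8526) + 4·e^(−1.770) = 1.436 + 0.8526 + 0.6813 = 2.970.
⟨E⟩ = 137.0 meV, ⟨E²⟩ = 27980 meV².
C_V/k_B = (⟨E²⟩ − ⟨E⟩²)/(kT)² = (27980 − 18770)/28530 = 0.32.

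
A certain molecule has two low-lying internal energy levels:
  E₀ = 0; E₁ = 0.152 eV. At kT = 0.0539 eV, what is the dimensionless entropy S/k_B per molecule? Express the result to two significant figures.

Eᵢ/kT = 0, 2.820.
Z = Σ e^(−Eᵢ/kT) = e^(−0) + e^(−2.820) = 1.000 + 0.05961 = 1.060.
⟨E⟩ = Σ EᵢPᵢ = 0.008548 eV.
S/k_B = ln Z + ⟨E⟩/kT = ln(1.060) + 0.008548/0.0539 = 0.05827 + 0.1586 = 0.22.

0.22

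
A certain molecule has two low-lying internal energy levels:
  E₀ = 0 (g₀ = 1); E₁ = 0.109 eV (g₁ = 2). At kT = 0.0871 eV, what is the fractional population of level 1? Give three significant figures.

0.364

Eᵢ/kT = 0, 1.2514.
Z = Σ gᵢe^(−Eᵢ/kT) = 1·e^(−0) + 2·e^(−1.2514) = 1.0000 + 0.57221 = 1.5722.
P₁ = g₁ e^(−E₁/kT) / Z = 0.57221/1.5722 = 0.364.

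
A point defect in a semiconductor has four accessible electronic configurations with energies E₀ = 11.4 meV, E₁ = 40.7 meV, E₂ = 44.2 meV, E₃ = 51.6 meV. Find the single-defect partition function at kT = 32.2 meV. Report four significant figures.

Z = 1.439

Eᵢ/kT = 0.354037, 1.26398, 1.37267, 1.60248.
Z = Σ e^(−Eᵢ/kT) = e^(−0.354037) + e^(−1.26398) + e^(−1.37267) + e^(−1.60248) = 0.701849 + 0.282527 + 0.253429 + 0.201396 = 1.43920.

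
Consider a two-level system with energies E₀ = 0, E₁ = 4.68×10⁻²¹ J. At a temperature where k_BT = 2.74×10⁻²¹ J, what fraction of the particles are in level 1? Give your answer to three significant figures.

Eᵢ/kT = 0, 1.7080.
Z = Σ e^(−Eᵢ/kT) = e^(−0) + e^(−1.7080) = 1.0000 + 0.18123 = 1.1812.
P₁ = e^(−E₁/kT) / Z = 0.18123/1.1812 = 0.153.

0.153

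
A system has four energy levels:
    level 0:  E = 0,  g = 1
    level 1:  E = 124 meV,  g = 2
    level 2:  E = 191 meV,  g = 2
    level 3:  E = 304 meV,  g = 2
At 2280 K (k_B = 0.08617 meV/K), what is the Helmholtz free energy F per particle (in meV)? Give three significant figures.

-231 meV

k_BT = 0.08617 × 2280 K = 196.47 meV.
Eᵢ/kT = 0, 0.63114, 0.97216, 1.5473.
Z = Σ gᵢe^(−Eᵢ/kT) = 1·e^(−0) + 2·e^(−0.63114) + 2·e^(−0.97216) + 2·e^(−1.5473) = 1.0000 + 1.0640 + 0.75653 + 0.42564 = 3.2462.
F = −kT ln Z = −196.47 × ln(3.2462) = −196.47 × 1.1775 = -231 meV.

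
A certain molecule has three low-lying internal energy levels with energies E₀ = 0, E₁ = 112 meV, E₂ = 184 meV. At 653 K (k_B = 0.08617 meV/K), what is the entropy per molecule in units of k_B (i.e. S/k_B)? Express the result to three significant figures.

k_BT = 0.08617 × 653 K = 56.269 meV.
Eᵢ/kT = 0, 1.9904, 3.2700.
Z = Σ e^(−Eᵢ/kT) = e^(−0) + e^(−1.9904) + e^(−3.2700) = 1.0000 + 0.13664 + 0.038006 = 1.1746.
⟨E⟩ = Σ EᵢPᵢ = 18.982 meV.
S/k_B = ln Z + ⟨E⟩/kT = ln(1.1746) + 18.982/56.269 = 0.16093 + 0.33734 = 0.498.

0.498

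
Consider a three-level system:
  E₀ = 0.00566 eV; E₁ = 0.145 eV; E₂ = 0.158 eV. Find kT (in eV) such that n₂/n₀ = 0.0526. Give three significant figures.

0.0517 eV

n₂/n₀ = exp[−(E₂−E₀)/kT] = 0.0526.
⇒ (E₂−E₀)/kT = ln(1/0.0526) = ln(19.011) = 2.9450.
kT = 0.15234 eV / 2.9450 = 0.0517 eV.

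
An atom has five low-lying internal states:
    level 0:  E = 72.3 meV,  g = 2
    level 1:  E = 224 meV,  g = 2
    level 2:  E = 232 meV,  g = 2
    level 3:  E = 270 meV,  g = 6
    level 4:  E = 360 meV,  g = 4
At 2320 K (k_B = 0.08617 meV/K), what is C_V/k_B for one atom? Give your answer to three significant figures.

k_BT = 0.08617 × 2320 K = 199.91 meV.
Eᵢ/kT = 0.36166, 1.1205, 1.1605, 1.3506, 1.8008.
Z = Σ gᵢe^(−Eᵢ/kT) = 2·e^(−0.36166) + 2·e^(−1.1205) + 2·e^(−1.1605) + 6·e^(−1.3506) + 4·e^(−1.8008) = 1.3930 + 0.65223 + 0.62666 + 1.5545 + 0.66067 = 4.8871.
⟨E⟩ = 214.80 meV, ⟨E²⟩ = 55797 meV².
C_V/k_B = (⟨E²⟩ − ⟨E⟩²)/(kT)² = (55797 − 46139)/39964 = 0.242.

0.242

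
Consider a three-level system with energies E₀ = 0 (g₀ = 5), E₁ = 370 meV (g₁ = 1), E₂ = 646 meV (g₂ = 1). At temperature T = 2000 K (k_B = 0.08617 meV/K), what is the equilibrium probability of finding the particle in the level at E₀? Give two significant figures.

0.97

k_BT = 0.08617 × 2000 K = 172.3 meV.
Eᵢ/kT = 0, 2.147, 3.749.
Z = Σ gᵢe^(−Eᵢ/kT) = 5·e^(−0) + 1·e^(−2.147) + 1·e^(−3.749) = 5.000 + 0.1168 + 0.02354 = 5.140.
P₀ = g₀ e^(−E₀/kT) / Z = 5.000/5.140 = 0.97.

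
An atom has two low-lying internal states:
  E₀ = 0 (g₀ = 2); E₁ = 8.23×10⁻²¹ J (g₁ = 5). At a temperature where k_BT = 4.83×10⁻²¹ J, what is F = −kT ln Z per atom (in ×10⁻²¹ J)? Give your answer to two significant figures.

Eᵢ/kT = 0, 1.704.
Z = Σ gᵢe^(−Eᵢ/kT) = 2·e^(−0) + 5·e^(−1.704) = 2.000 + 0.9098 = 2.910.
F = −kT ln Z = −4.83 × ln(2.910) = −4.83 × 1.068 = -5.2 ×10⁻²¹ J.

-5.2 ×10⁻²¹ J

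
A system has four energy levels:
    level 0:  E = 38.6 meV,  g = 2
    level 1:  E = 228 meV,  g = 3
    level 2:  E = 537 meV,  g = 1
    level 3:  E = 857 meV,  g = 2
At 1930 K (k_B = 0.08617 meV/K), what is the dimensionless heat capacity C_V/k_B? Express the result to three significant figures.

k_BT = 0.08617 × 1930 K = 166.31 meV.
Eᵢ/kT = 0.23210, 1.3709, 3.2289, 5.1530.
Z = Σ gᵢe^(−Eᵢ/kT) = 2·e^(−0.23210) + 3·e^(−1.3709) + 1·e^(−3.2289) + 2·e^(−5.1530) = 1.5857 + 0.76164 + 0.039601 + 0.011564 = 2.3985.
⟨E⟩ = 110.92 meV, ⟨E²⟩ = 25795 meV².
C_V/k_B = (⟨E²⟩ − ⟨E⟩²)/(kT)² = (25795 − 12303)/27659 = 0.488.

0.488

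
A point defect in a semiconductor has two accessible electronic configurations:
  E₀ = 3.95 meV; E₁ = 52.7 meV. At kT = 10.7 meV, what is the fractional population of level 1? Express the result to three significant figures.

0.0104

Eᵢ/kT = 0.36916, 4.9252.
Z = Σ e^(−Eᵢ/kT) = e^(−0.36916) + e^(−4.9252) = 0.69131 + 0.0072613 = 0.69857.
P₁ = e^(−E₁/kT) / Z = 0.0072613/0.69857 = 0.0104.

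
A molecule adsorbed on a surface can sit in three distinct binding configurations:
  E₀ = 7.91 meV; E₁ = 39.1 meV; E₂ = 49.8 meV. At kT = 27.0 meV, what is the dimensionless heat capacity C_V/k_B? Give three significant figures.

Eᵢ/kT = 0.29296, 1.4481, 1.8444.
Z = Σ e^(−Eᵢ/kT) = e^(−0.29296) + e^(−1.4481) + e^(−1.8444) = 0.74605 + 0.23502 + 0.15812 = 1.1392.
⟨E⟩ = 20.159 meV, ⟨E²⟩ = 700.60 meV².
C_V/k_B = (⟨E²⟩ − ⟨E⟩²)/(kT)² = (700.60 − 406.39)/729.00 = 0.404.

0.404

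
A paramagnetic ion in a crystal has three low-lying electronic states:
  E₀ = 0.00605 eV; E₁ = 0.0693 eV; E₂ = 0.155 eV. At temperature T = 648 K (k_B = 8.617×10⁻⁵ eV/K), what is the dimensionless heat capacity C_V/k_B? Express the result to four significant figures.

0.4958

k_BT = 8.617×10⁻⁵ × 648 K = 0.0558382 eV.
Eᵢ/kT = 0.108349, 1.24109, 2.77588.
Z = Σ e^(−Eᵢ/kT) = e^(−0.108349) + e^(−1.24109) + e^(−2.77588) = 0.897314 + 0.289069 + 0.0622946 = 1.24868.
⟨E⟩ = 0.0281232 eV, ⟨E²⟩ = 0.00233665 eV².
C_V/k_B = (⟨E²⟩ − ⟨E⟩²)/(kT)² = (0.00233665 − 0.000790914)/0.00311790 = 0.4958.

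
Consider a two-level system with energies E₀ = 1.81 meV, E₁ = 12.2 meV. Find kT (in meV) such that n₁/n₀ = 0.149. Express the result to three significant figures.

5.46 meV

n₁/n₀ = exp[−(E₁−E₀)/kT] = 0.149.
⇒ (E₁−E₀)/kT = ln(1/0.149) = ln(6.7114) = 1.9038.
kT = 10.39 meV / 1.9038 = 5.46 meV.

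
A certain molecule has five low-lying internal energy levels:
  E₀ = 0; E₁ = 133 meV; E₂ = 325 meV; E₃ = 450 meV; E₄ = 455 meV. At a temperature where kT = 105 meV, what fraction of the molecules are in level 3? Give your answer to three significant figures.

0.0102

Eᵢ/kT = 0, 1.2667, 3.0952, 4.2857, 4.3333.
Z = Σ e^(−Eᵢ/kT) = e^(−0) + e^(−1.2667) + e^(−3.0952) + e^(−4.2857) + e^(−4.3333) = 1.0000 + 0.28176 + 0.045266 + 0.013764 + 0.013124 = 1.3539.
P₃ = e^(−E₃/kT) / Z = 0.013764/1.3539 = 0.0102.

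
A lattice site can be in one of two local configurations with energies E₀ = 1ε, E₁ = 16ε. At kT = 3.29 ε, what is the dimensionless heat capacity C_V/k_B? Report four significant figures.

Eᵢ/kT = 0.303951, 4.86322.
Z = Σ e^(−Eᵢ/kT) = e^(−0.303951) + e^(−4.86322) = 0.737897 + 0.00772557 = 0.745623.
⟨E⟩ = 1.15542 ε, ⟨E²⟩ = 3.64211 ε².
C_V/k_B = (⟨E²⟩ − ⟨E⟩²)/(kT)² = (3.64211 − 1.33500)/10.8241 = 0.2131.

0.2131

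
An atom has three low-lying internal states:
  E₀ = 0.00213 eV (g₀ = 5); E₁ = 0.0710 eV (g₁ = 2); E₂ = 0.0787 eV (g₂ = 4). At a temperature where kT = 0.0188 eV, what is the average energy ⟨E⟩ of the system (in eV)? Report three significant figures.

0.00384 eV

Eᵢ/kT = 0.11330, 3.7766, 4.1862.
Z = Σ gᵢe^(−Eᵢ/kT) = 5·e^(−0.11330) + 2·e^(−3.7766) + 4·e^(−4.1862) = 4.4644 + 0.045801 + 0.060816 = 4.5710.
⟨E⟩ = Σ Eᵢ gᵢe^(−Eᵢ/kT) / Z = (0.00213·4.4644 + 0.0710·0.045801 + 0.0787·0.060816) / 4.5710 = 0.00384 eV.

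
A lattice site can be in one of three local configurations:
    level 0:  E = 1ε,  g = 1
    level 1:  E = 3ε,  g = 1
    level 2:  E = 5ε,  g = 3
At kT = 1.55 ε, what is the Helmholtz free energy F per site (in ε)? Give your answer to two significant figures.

Eᵢ/kT = 0.6452, 1.935, 3.226.
Z = Σ gᵢe^(−Eᵢ/kT) = 1·e^(−0.6452) + 1·e^(−1.935) + 3·e^(−3.226) = 0.5246 + 0.1444 + 0.1191 = 0.7881.
F = −kT ln Z = −1.55 × ln(0.7881) = −1.55 × -0.2381 = 0.37 ε.

0.37 ε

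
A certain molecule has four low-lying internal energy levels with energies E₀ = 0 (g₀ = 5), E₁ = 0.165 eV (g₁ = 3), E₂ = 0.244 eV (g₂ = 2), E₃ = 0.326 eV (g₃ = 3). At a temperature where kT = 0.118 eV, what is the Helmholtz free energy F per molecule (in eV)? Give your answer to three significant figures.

-0.215 eV

Eᵢ/kT = 0, 1.3983, 2.0678, 2.7627.
Z = Σ gᵢe^(−Eᵢ/kT) = 5·e^(−0) + 3·e^(−1.3983) + 2·e^(−2.0678) + 3·e^(−2.7627) = 5.0000 + 0.74105 + 0.25293 + 0.18936 = 6.1833.
F = −kT ln Z = −0.118 × ln(6.1833) = −0.118 × 1.8219 = -0.215 eV.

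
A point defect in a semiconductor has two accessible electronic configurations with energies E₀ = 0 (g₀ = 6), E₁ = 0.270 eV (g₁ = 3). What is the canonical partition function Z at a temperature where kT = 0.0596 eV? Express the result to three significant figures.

Eᵢ/kT = 0, 4.5302.
Z = Σ gᵢe^(−Eᵢ/kT) = 6·e^(−0) + 3·e^(−4.5302) = 6.0000 + 0.032336 = 6.0323.

Z = 6.03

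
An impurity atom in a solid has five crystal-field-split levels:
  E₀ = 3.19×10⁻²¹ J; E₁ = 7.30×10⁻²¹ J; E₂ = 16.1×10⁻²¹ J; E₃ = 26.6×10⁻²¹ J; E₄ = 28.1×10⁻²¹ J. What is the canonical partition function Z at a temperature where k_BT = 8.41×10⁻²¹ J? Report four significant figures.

Z = 1.329

Eᵢ/kT = 0.379310, 0.868014, 1.91439, 3.16290, 3.34126.
Z = Σ e^(−Eᵢ/kT) = e^(−0.379310) + e^(−0.868014) + e^(−1.91439) + e^(−3.16290) + e^(−3.34126) = 0.684333 + 0.419784 + 0.147432 + 0.0423029 + 0.0353923 = 1.32924.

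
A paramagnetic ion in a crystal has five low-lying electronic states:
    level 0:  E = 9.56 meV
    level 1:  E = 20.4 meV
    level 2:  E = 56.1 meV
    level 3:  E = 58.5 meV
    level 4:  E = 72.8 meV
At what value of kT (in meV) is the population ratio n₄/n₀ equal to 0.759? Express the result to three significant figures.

n₄/n₀ = exp[−(E₄−E₀)/kT] = 0.759.
⇒ (E₄−E₀)/kT = ln(1/0.759) = ln(1.3175) = 0.27574.
kT = 63.24 meV / 0.27574 = 229 meV.

229 meV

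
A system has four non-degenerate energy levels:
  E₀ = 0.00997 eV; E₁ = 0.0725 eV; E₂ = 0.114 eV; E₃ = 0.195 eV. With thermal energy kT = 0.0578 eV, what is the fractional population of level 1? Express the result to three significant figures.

Eᵢ/kT = 0.17249, 1.2543, 1.9723, 3.3737.
Z = Σ e^(−Eᵢ/kT) = e^(−0.17249) + e^(−1.2543) + e^(−1.9723) + e^(−3.3737) = 0.84157 + 0.28528 + 0.13914 + 0.034263 = 1.3003.
P₁ = e^(−E₁/kT) / Z = 0.28528/1.3003 = 0.219.

0.219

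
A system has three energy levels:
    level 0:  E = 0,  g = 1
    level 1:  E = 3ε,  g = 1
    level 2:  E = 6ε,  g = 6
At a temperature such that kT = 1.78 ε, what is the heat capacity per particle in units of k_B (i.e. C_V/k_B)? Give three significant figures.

Eᵢ/kT = 0, 1.6854, 3.3708.
Z = Σ gᵢe^(−Eᵢ/kT) = 1·e^(−0) + 1·e^(−1.6854) + 6·e^(−3.3708) = 1.0000 + 0.18537 + 0.20617 = 1.3915.
⟨E⟩ = 1.2886 ε, ⟨E²⟩ = 6.5328 ε².
C_V/k_B = (⟨E²⟩ − ⟨E⟩²)/(kT)² = (6.5328 − 1.6605)/3.1684 = 1.54.

1.54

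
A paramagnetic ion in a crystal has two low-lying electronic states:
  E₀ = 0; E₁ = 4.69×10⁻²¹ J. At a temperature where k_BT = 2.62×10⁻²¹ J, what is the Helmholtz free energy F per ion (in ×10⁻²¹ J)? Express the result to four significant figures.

Eᵢ/kT = 0, 1.79008.
Z = Σ e^(−Eᵢ/kT) = e^(−0) + e^(−1.79008) = 1.00000 + 0.166947 = 1.16695.
F = −kT ln Z = −2.62 × ln(1.16695) = −2.62 × 0.154394 = -0.4045 ×10⁻²¹ J.

-0.4045 ×10⁻²¹ J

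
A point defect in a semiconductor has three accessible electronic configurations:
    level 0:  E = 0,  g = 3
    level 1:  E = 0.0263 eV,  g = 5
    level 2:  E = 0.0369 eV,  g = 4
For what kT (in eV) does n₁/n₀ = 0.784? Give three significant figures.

0.0349 eV

n₁/n₀ = (g₁/g₀) exp[−(E₁−E₀)/kT] = 0.784.
⇒ (E₁−E₀)/kT = ln((5/3)/0.784) = ln(2.1259) = 0.75420.
kT = 0.0263 eV / 0.75420 = 0.0349 eV.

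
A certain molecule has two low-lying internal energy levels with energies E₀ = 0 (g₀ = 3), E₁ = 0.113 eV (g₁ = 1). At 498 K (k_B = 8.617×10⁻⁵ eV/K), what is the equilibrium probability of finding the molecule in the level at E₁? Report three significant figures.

0.0234

k_BT = 8.617×10⁻⁵ × 498 K = 0.042913 eV.
Eᵢ/kT = 0, 2.6332.
Z = Σ gᵢe^(−Eᵢ/kT) = 3·e^(−0) + 1·e^(−2.6332) = 3.0000 + 0.071848 = 3.0718.
P₁ = g₁ e^(−E₁/kT) / Z = 0.071848/3.0718 = 0.0234.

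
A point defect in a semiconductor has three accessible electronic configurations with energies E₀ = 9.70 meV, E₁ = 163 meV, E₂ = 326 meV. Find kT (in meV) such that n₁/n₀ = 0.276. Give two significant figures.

120 meV

n₁/n₀ = exp[−(E₁−E₀)/kT] = 0.276.
⇒ (E₁−E₀)/kT = ln(1/0.276) = ln(3.623) = 1.287.
kT = 153.30 meV / 1.287 = 120 meV.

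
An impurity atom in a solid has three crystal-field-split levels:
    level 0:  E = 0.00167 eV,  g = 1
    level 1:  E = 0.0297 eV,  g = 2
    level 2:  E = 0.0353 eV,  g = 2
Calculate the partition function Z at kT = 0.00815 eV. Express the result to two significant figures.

Z = 0.89

Eᵢ/kT = 0.2049, 3.644, 4.331.
Z = Σ gᵢe^(−Eᵢ/kT) = 1·e^(−0.2049) + 2·e^(−3.644) + 2·e^(−4.331) = 0.8147 + 0.05230 + 0.02631 = 0.8933.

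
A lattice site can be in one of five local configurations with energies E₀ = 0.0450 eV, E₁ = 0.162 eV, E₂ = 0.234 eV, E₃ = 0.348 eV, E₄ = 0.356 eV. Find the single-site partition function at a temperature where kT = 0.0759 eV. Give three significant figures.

Z = 0.736

Eᵢ/kT = 0.59289, 2.1344, 3.0830, 4.5850, 4.6904.
Z = Σ e^(−Eᵢ/kT) = e^(−0.59289) + e^(−2.1344) + e^(−3.0830) + e^(−4.5850) + e^(−4.6904) = 0.55273 + 0.11832 + 0.045822 + 0.010204 + 0.0091830 = 0.73626.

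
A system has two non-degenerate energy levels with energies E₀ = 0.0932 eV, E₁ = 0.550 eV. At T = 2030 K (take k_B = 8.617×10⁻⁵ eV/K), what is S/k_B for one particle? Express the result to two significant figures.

0.25

k_BT = 8.617×10⁻⁵ × 2030 K = 0.1749 eV.
Eᵢ/kT = 0.5329, 3.145.
Z = Σ e^(−Eᵢ/kT) = e^(−0.5329) + e^(−3.145) = 0.5869 + 0.04307 = 0.6300.
⟨E⟩ = Σ EᵢPᵢ = 0.1244 eV.
S/k_B = ln Z + ⟨E⟩/kT = ln(0.6300) + 0.1244/0.1749 = -0.4620 + 0.7113 = 0.25.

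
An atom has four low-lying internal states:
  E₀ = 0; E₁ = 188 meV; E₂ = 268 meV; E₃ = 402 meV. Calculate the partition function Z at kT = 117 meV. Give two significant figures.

Eᵢ/kT = 0, 1.607, 2.291, 3.436.
Z = Σ e^(−Eᵢ/kT) = e^(−0) + e^(−1.607) + e^(−2.291) + e^(−3.436) = 1.000 + 0.2005 + 0.1012 + 0.03219 = 1.334.

Z = 1.3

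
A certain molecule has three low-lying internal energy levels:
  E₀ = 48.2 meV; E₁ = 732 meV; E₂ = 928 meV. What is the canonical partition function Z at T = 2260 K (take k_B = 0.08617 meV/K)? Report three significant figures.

Z = 0.813

k_BT = 0.08617 × 2260 K = 194.74 meV.
Eᵢ/kT = 0.24751, 3.7589, 4.7653.
Z = Σ e^(−Eᵢ/kT) = e^(−0.24751) + e^(−3.7589) + e^(−4.7653) = 0.78074 + 0.023309 + 0.0085203 = 0.81257.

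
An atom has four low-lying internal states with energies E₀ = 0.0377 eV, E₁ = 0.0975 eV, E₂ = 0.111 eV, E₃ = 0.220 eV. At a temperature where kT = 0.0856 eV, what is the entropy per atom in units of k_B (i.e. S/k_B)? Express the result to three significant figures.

1.19

Eᵢ/kT = 0.44042, 1.1390, 1.2967, 2.5701.
Z = Σ e^(−Eᵢ/kT) = e^(−0.44042) + e^(−1.1390) + e^(−1.2967) + e^(−2.5701) = 0.64377 + 0.32014 + 0.27343 + 0.076528 = 1.3139.
⟨E⟩ = Σ EᵢPᵢ = 0.078142 eV.
S/k_B = ln Z + ⟨E⟩/kT = ln(1.3139) + 0.078142/0.0856 = 0.27300 + 0.91287 = 1.19.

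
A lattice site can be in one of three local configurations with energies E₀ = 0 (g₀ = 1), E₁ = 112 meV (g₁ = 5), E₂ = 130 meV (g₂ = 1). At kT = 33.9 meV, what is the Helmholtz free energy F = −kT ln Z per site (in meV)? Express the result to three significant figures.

Eᵢ/kT = 0, 3.3038, 3.8348.
Z = Σ gᵢe^(−Eᵢ/kT) = 1·e^(−0) + 5·e^(−3.3038) + 1·e^(−3.8348) = 1.0000 + 0.18372 + 0.021606 = 1.2053.
F = −kT ln Z = −33.9 × ln(1.2053) = −33.9 × 0.18673 = -6.33 meV.

-6.33 meV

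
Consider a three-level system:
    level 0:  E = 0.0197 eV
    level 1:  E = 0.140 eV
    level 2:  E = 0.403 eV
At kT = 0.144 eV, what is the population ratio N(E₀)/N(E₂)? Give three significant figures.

n₀/n₂ = exp[−(E₀−E₂)/kT] = exp(−(-0.3833 eV)/(0.144 eV)) = exp(2.6618) = 14.3.

14.3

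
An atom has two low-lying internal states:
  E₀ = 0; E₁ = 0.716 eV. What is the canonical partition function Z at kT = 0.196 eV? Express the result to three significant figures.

Eᵢ/kT = 0, 3.6531.
Z = Σ e^(−Eᵢ/kT) = e^(−0) + e^(−3.6531) = 1.0000 + 0.025911 = 1.0259.

Z = 1.03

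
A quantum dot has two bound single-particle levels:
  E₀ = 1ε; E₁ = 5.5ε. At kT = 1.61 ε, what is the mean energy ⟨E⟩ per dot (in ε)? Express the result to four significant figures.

1.259 ε

Eᵢ/kT = 0.621118, 3.41615.
Z = Σ e^(−Eᵢ/kT) = e^(−0.621118) + e^(−3.41615) = 0.537343 + 0.0328386 = 0.570182.
⟨E⟩ = Σ Eᵢ e^(−Eᵢ/kT) / Z = (1·0.537343 + 5.5·0.0328386) / 0.570182 = 1.259 ε.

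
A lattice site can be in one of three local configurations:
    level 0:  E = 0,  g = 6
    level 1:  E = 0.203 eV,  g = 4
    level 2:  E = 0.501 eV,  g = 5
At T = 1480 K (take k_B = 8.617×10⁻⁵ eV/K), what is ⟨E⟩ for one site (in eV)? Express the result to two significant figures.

0.031 eV

k_BT = 8.617×10⁻⁵ × 1480 K = 0.1275 eV.
Eᵢ/kT = 0, 1.592, 3.929.
Z = Σ gᵢe^(−Eᵢ/kT) = 6·e^(−0) + 4·e^(−1.592) + 5·e^(−3.929) = 6.000 + 0.8141 + 0.09832 = 6.912.
⟨E⟩ = Σ Eᵢ gᵢe^(−Eᵢ/kT) / Z = (0·6.000 + 0.203·0.8141 + 0.501·0.09832) / 6.912 = 0.031 eV.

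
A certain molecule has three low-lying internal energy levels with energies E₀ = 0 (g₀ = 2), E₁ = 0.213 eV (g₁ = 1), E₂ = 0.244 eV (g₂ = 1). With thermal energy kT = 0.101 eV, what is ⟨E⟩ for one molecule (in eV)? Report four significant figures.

Eᵢ/kT = 0, 2.10891, 2.41584.
Z = Σ gᵢe^(−Eᵢ/kT) = 2·e^(−0) + 1·e^(−2.10891) + 1·e^(−2.41584) = 2.00000 + 0.121370 + 0.0892923 = 2.21066.
⟨E⟩ = Σ Eᵢ gᵢe^(−Eᵢ/kT) / Z = (0·2.00000 + 0.213·0.121370 + 0.244·0.0892923) / 2.21066 = 0.02155 eV.

0.02155 eV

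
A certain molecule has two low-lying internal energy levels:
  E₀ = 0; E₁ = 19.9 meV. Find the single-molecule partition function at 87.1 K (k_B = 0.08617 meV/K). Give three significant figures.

Z = 1.07

k_BT = 0.08617 × 87.1 K = 7.5054 meV.
Eᵢ/kT = 0, 2.6514.
Z = Σ e^(−Eᵢ/kT) = e^(−0) + e^(−2.6514) = 1.0000 + 0.070552 = 1.0706.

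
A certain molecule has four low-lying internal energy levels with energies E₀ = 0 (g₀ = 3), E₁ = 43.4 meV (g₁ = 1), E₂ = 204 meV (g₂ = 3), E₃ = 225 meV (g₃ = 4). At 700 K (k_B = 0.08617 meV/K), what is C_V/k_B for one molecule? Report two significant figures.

0.67

k_BT = 0.08617 × 700 K = 60.32 meV.
Eᵢ/kT = 0, 0.7195, 3.382, 3.730.
Z = Σ gᵢe^(−Eᵢ/kT) = 3·e^(−0) + 1·e^(−0.7195) + 3·e^(−3.382) + 4·e^(−3.730) = 3.000 + 0.4870 + 0.1019 + 0.09597 = 3.685.
⟨E⟩ = 17.24 meV, ⟨E²⟩ = 2718 meV².
C_V/k_B = (⟨E²⟩ − ⟨E⟩²)/(kT)² = (2718 − 297.2)/3639 = 0.67.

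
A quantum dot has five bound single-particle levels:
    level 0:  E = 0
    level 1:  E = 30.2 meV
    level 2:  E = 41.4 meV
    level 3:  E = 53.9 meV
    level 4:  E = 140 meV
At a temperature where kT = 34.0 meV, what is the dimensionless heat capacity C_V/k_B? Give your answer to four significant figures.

Eᵢ/kT = 0, 0.888235, 1.21765, 1.58529, 4.11765.
Z = Σ e^(−Eᵢ/kT) = e^(−0) + e^(−0.888235) + e^(−1.21765) + e^(−1.58529) + e^(−4.11765) = 1.00000 + 0.411381 + 0.295925 + 0.204888 + 0.0162827 = 1.92848.
⟨E⟩ = 19.7036 meV, ⟨E²⟩ = 931.709 meV².
C_V/k_B = (⟨E²⟩ − ⟨E⟩²)/(kT)² = (931.709 − 388.232)/1156.00 = 0.4701.

0.4701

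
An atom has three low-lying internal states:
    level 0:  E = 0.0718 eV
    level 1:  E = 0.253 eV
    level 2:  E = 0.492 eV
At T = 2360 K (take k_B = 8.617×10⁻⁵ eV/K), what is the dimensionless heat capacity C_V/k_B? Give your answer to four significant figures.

0.3972

k_BT = 8.617×10⁻⁵ × 2360 K = 0.203361 eV.
Eᵢ/kT = 0.353067, 1.24409, 2.41934.
Z = Σ e^(−Eᵢ/kT) = e^(−0.353067) + e^(−1.24409) + e^(−2.41934) = 0.702530 + 0.288203 + 0.0889803 = 1.07971.
⟨E⟩ = 0.154796 eV, ⟨E²⟩ = 0.0403888 eV².
C_V/k_B = (⟨E²⟩ − ⟨E⟩²)/(kT)² = (0.0403888 − 0.0239618)/0.0413557 = 0.3972.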